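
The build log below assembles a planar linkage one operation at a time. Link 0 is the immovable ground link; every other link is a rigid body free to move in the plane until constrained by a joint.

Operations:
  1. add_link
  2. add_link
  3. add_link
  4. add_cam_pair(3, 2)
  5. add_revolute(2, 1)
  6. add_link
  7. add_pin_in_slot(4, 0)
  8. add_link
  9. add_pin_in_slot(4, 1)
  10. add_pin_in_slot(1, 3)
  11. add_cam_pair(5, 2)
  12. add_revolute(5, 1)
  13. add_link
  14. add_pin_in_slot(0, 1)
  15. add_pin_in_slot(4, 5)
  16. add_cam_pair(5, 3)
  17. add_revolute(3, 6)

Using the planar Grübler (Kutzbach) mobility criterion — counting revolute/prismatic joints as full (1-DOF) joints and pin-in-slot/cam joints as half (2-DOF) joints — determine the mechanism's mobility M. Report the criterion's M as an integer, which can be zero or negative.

(L,J1,J2)=(1,0,0); link0 fixed
link1: (2,0,0)
link2: (3,0,0)
link3: (4,0,0)
C 3-2 [J2]: (4,0,1)
R 2-1 [J1]: (4,1,1)
link4: (5,1,1)
PS 4-0 [J2]: (5,1,2)
link5: (6,1,2)
PS 4-1 [J2]: (6,1,3)
PS 1-3 [J2]: (6,1,4)
C 5-2 [J2]: (6,1,5)
R 5-1 [J1]: (6,2,5)
link6: (7,2,5)
PS 0-1 [J2]: (7,2,6)
PS 4-5 [J2]: (7,2,7)
C 5-3 [J2]: (7,2,8)
R 3-6 [J1]: (7,3,8)
Grübler: 3·6 − 2·3 − 8 = 4

M = 4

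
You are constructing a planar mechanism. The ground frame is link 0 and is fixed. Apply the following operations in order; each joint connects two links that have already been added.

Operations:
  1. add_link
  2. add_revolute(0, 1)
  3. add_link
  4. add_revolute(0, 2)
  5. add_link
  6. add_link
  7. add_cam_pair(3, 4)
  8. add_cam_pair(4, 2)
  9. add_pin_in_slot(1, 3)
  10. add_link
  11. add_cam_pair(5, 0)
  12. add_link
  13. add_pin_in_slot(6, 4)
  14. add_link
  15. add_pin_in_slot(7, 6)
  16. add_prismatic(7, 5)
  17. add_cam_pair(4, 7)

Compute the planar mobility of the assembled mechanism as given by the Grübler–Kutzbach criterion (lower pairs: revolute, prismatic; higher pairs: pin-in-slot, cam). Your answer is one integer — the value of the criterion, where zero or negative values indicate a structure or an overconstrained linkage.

M = 8

(L,J1,J2)=(1,0,0); link0 fixed
link1: (2,0,0)
R 0-1 [J1]: (2,1,0)
link2: (3,1,0)
R 0-2 [J1]: (3,2,0)
link3: (4,2,0)
link4: (5,2,0)
C 3-4 [J2]: (5,2,1)
C 4-2 [J2]: (5,2,2)
PS 1-3 [J2]: (5,2,3)
link5: (6,2,3)
C 5-0 [J2]: (6,2,4)
link6: (7,2,4)
PS 6-4 [J2]: (7,2,5)
link7: (8,2,5)
PS 7-6 [J2]: (8,2,6)
P 7-5 [J1]: (8,3,6)
C 4-7 [J2]: (8,3,7)
Grübler: 3·7 − 2·3 − 7 = 8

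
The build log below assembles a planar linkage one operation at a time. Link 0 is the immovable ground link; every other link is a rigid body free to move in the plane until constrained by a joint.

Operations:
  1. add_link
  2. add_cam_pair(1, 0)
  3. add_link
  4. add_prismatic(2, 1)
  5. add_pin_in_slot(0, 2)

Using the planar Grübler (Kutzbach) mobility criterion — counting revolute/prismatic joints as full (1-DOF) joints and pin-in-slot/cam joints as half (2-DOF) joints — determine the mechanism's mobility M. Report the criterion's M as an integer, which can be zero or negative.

M = 2

(L,J1,J2)=(1,0,0); link0 fixed
link1: (2,0,0)
C 1-0 [J2]: (2,0,1)
link2: (3,0,1)
P 2-1 [J1]: (3,1,1)
PS 0-2 [J2]: (3,1,2)
Grübler: 3·2 − 2·1 − 2 = 2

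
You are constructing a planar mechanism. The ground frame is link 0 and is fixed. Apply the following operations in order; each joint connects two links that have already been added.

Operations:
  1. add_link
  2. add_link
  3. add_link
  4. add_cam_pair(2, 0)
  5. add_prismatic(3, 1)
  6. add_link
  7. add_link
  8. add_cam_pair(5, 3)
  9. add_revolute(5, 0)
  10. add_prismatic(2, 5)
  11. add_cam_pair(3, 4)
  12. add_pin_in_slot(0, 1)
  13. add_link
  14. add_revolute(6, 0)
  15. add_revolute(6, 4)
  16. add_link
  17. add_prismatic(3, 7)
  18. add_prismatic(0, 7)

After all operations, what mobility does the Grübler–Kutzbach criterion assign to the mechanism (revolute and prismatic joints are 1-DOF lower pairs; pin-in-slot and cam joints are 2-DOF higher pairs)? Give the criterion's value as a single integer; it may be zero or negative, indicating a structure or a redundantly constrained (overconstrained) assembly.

[1;0;0] (link 0 is ground)
L+ [2;0;0]
L+ [3;0;0]
L+ [4;0;0]
C(2,0)∈J2 [4;0;1]
P(3,1)∈J1 [4;1;1]
L+ [5;1;1]
L+ [6;1;1]
C(5,3)∈J2 [6;1;2]
R(5,0)∈J1 [6;2;2]
P(2,5)∈J1 [6;3;2]
C(3,4)∈J2 [6;3;3]
PS(0,1)∈J2 [6;3;4]
L+ [7;3;4]
R(6,0)∈J1 [7;4;4]
R(6,4)∈J1 [7;5;4]
L+ [8;5;4]
P(3,7)∈J1 [8;6;4]
P(0,7)∈J1 [8;7;4]
mobility = 21 − 14 − 4 = 3

M = 3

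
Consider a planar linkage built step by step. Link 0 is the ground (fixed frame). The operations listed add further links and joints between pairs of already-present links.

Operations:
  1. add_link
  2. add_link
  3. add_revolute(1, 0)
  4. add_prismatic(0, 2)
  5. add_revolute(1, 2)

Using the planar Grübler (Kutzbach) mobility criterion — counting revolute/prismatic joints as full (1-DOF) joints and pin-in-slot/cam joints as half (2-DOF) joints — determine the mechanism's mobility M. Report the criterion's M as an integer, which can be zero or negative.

M = 0

[1;0;0] (link 0 is ground)
L+ [2;0;0]
L+ [3;0;0]
R(1,0)∈J1 [3;1;0]
P(0,2)∈J1 [3;2;0]
R(1,2)∈J1 [3;3;0]
mobility = 6 − 6 − 0 = 0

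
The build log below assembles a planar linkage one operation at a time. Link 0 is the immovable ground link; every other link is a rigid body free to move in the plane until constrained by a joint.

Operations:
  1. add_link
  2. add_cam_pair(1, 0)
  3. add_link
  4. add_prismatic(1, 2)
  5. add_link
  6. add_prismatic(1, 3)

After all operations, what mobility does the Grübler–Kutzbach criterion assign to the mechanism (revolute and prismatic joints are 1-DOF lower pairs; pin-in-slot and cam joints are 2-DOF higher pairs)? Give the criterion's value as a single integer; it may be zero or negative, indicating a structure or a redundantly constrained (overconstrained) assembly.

M = 4

L=1 J1=0 J2=0
add link → L=2 J1=0 J2=0
C@1,0 dof=2 J2 → L=2 J1=0 J2=1
add link → L=3 J1=0 J2=1
P@1,2 dof=1 J1 → L=3 J1=1 J2=1
add link → L=4 J1=1 J2=1
P@1,3 dof=1 J1 → L=4 J1=2 J2=1
M=3(L−1)−2J1−J2=3·3−2·2−1=4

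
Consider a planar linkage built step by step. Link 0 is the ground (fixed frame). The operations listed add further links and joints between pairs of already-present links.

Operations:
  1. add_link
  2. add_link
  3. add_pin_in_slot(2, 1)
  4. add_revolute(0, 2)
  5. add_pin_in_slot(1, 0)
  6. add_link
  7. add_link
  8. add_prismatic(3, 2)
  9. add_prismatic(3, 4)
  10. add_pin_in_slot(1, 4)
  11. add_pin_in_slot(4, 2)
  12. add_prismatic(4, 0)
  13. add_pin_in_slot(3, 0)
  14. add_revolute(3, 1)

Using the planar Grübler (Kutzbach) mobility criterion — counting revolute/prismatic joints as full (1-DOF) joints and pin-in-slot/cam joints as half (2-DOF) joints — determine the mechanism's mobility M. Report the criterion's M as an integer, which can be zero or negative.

M = -3

link 0 = ground. State L|J1|J2 = 1|0|0
+link1  2|0|0
+link2  3|0|0
PS(2,1) f=2→J2  3|0|1
R(0,2) f=1→J1  3|1|1
PS(1,0) f=2→J2  3|1|2
+link3  4|1|2
+link4  5|1|2
P(3,2) f=1→J1  5|2|2
P(3,4) f=1→J1  5|3|2
PS(1,4) f=2→J2  5|3|3
PS(4,2) f=2→J2  5|3|4
P(4,0) f=1→J1  5|4|4
PS(3,0) f=2→J2  5|4|5
R(3,1) f=1→J1  5|5|5
M = 3(5−1)−2·5−5 = 12−10−5 = -3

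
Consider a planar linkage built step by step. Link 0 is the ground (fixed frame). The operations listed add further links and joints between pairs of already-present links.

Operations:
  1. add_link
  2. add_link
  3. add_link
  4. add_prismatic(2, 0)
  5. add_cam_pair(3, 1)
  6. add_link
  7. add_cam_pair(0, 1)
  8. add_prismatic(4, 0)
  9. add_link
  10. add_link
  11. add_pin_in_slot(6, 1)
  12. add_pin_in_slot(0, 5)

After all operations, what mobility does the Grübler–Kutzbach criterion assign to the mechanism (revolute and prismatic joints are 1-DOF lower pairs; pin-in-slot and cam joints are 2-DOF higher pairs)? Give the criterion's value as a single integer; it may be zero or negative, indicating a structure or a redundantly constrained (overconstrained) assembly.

(L,J1,J2)=(1,0,0); link0 fixed
link1: (2,0,0)
link2: (3,0,0)
link3: (4,0,0)
P 2-0 [J1]: (4,1,0)
C 3-1 [J2]: (4,1,1)
link4: (5,1,1)
C 0-1 [J2]: (5,1,2)
P 4-0 [J1]: (5,2,2)
link5: (6,2,2)
link6: (7,2,2)
PS 6-1 [J2]: (7,2,3)
PS 0-5 [J2]: (7,2,4)
Grübler: 3·6 − 2·2 − 4 = 10

M = 10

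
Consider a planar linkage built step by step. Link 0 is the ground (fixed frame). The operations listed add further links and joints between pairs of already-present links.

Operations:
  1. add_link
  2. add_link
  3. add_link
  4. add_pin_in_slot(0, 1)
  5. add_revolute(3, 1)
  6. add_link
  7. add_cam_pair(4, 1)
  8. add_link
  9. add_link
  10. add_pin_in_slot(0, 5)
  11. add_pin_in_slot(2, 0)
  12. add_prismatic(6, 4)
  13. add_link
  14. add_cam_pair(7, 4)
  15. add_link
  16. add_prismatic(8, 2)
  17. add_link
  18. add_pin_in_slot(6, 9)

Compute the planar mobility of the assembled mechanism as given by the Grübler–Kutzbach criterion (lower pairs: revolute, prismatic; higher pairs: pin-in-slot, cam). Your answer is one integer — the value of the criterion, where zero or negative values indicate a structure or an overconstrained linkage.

L=1 J1=0 J2=0
add link → L=2 J1=0 J2=0
add link → L=3 J1=0 J2=0
add link → L=4 J1=0 J2=0
PS@0,1 dof=2 J2 → L=4 J1=0 J2=1
R@3,1 dof=1 J1 → L=4 J1=1 J2=1
add link → L=5 J1=1 J2=1
C@4,1 dof=2 J2 → L=5 J1=1 J2=2
add link → L=6 J1=1 J2=2
add link → L=7 J1=1 J2=2
PS@0,5 dof=2 J2 → L=7 J1=1 J2=3
PS@2,0 dof=2 J2 → L=7 J1=1 J2=4
P@6,4 dof=1 J1 → L=7 J1=2 J2=4
add link → L=8 J1=2 J2=4
C@7,4 dof=2 J2 → L=8 J1=2 J2=5
add link → L=9 J1=2 J2=5
P@8,2 dof=1 J1 → L=9 J1=3 J2=5
add link → L=10 J1=3 J2=5
PS@6,9 dof=2 J2 → L=10 J1=3 J2=6
M=3(L−1)−2J1−J2=3·9−2·3−6=15

M = 15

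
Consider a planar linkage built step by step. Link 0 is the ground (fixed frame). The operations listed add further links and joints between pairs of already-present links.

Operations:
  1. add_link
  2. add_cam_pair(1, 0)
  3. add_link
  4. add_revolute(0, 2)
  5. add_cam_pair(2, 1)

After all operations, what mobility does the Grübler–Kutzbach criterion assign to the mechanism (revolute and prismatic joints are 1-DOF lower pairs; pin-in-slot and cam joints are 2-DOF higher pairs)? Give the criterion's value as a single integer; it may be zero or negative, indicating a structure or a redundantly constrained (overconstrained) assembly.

M = 2

L=1 J1=0 J2=0
add link → L=2 J1=0 J2=0
C@1,0 dof=2 J2 → L=2 J1=0 J2=1
add link → L=3 J1=0 J2=1
R@0,2 dof=1 J1 → L=3 J1=1 J2=1
C@2,1 dof=2 J2 → L=3 J1=1 J2=2
M=3(L−1)−2J1−J2=3·2−2·1−2=2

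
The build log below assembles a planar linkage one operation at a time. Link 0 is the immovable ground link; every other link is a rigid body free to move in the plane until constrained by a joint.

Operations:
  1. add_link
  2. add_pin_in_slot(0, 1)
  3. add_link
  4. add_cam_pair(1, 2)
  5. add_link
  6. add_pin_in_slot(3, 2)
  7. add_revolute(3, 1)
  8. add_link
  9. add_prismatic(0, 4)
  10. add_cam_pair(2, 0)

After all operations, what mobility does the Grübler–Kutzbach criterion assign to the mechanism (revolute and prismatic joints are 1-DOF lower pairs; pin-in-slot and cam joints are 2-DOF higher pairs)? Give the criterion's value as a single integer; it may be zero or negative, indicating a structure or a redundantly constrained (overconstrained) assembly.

ground; <1,0,0>
#1 <2,0,0>
PS:0↔1 J2 <2,0,1>
#2 <3,0,1>
C:1↔2 J2 <3,0,2>
#3 <4,0,2>
PS:3↔2 J2 <4,0,3>
R:3↔1 J1 <4,1,3>
#4 <5,1,3>
P:0↔4 J1 <5,2,3>
C:2↔0 J2 <5,2,4>
3×4 − 2×2 − 1×4 = 4

M = 4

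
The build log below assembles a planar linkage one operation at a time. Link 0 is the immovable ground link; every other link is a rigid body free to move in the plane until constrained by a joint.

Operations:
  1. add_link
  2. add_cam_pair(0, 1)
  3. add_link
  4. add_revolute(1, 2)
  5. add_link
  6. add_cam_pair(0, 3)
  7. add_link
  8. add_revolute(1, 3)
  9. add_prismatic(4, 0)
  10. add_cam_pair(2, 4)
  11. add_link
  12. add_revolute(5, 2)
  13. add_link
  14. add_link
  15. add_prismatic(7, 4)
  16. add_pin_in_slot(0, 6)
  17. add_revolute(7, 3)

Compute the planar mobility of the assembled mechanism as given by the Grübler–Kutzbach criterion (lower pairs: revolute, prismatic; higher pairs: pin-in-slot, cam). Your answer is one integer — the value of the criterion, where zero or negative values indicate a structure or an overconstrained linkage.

[1;0;0] (link 0 is ground)
L+ [2;0;0]
C(0,1)∈J2 [2;0;1]
L+ [3;0;1]
R(1,2)∈J1 [3;1;1]
L+ [4;1;1]
C(0,3)∈J2 [4;1;2]
L+ [5;1;2]
R(1,3)∈J1 [5;2;2]
P(4,0)∈J1 [5;3;2]
C(2,4)∈J2 [5;3;3]
L+ [6;3;3]
R(5,2)∈J1 [6;4;3]
L+ [7;4;3]
L+ [8;4;3]
P(7,4)∈J1 [8;5;3]
PS(0,6)∈J2 [8;5;4]
R(7,3)∈J1 [8;6;4]
mobility = 21 − 12 − 4 = 5

M = 5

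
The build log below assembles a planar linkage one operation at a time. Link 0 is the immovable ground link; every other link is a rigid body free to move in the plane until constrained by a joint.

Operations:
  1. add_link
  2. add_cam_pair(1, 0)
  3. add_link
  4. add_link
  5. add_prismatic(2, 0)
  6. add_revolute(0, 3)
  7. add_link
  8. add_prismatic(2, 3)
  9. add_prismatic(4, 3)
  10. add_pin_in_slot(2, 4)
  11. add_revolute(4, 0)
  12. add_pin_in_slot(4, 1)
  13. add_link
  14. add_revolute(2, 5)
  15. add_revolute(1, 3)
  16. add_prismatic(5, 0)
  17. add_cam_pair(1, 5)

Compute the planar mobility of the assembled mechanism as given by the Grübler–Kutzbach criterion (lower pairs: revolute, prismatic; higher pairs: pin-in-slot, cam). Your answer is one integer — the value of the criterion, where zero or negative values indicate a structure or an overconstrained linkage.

(L,J1,J2)=(1,0,0); link0 fixed
link1: (2,0,0)
C 1-0 [J2]: (2,0,1)
link2: (3,0,1)
link3: (4,0,1)
P 2-0 [J1]: (4,1,1)
R 0-3 [J1]: (4,2,1)
link4: (5,2,1)
P 2-3 [J1]: (5,3,1)
P 4-3 [J1]: (5,4,1)
PS 2-4 [J2]: (5,4,2)
R 4-0 [J1]: (5,5,2)
PS 4-1 [J2]: (5,5,3)
link5: (6,5,3)
R 2-5 [J1]: (6,6,3)
R 1-3 [J1]: (6,7,3)
P 5-0 [J1]: (6,8,3)
C 1-5 [J2]: (6,8,4)
Grübler: 3·5 − 2·8 − 4 = -5

M = -5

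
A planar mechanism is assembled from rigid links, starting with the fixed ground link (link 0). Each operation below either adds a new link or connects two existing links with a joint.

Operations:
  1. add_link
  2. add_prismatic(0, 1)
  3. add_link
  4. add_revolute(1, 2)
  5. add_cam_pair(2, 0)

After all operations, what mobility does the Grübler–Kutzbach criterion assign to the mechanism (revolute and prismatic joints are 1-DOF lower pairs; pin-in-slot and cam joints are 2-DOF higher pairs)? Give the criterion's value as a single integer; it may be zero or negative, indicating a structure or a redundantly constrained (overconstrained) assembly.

link 0 = ground. State L|J1|J2 = 1|0|0
+link1  2|0|0
P(0,1) f=1→J1  2|1|0
+link2  3|1|0
R(1,2) f=1→J1  3|2|0
C(2,0) f=2→J2  3|2|1
M = 3(3−1)−2·2−1 = 6−4−1 = 1

M = 1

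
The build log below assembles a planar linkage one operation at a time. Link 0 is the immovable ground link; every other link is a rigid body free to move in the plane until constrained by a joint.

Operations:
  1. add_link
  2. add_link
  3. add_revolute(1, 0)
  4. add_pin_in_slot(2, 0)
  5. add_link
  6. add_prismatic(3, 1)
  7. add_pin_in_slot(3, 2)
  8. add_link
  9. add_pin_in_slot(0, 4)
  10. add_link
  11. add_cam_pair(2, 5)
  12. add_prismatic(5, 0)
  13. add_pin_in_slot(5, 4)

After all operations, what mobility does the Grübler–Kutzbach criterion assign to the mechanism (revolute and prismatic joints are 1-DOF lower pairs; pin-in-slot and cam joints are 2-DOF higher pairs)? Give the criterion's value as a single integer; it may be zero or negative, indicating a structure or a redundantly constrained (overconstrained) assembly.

M = 4

(L,J1,J2)=(1,0,0); link0 fixed
link1: (2,0,0)
link2: (3,0,0)
R 1-0 [J1]: (3,1,0)
PS 2-0 [J2]: (3,1,1)
link3: (4,1,1)
P 3-1 [J1]: (4,2,1)
PS 3-2 [J2]: (4,2,2)
link4: (5,2,2)
PS 0-4 [J2]: (5,2,3)
link5: (6,2,3)
C 2-5 [J2]: (6,2,4)
P 5-0 [J1]: (6,3,4)
PS 5-4 [J2]: (6,3,5)
Grübler: 3·5 − 2·3 − 5 = 4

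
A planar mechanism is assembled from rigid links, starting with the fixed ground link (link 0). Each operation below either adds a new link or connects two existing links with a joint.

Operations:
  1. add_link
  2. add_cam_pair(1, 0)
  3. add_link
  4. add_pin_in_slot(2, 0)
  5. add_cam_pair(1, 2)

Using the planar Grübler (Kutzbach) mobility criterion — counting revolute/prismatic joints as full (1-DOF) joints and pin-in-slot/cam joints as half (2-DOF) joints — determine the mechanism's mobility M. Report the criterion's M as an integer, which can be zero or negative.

ground; <1,0,0>
#1 <2,0,0>
C:1↔0 J2 <2,0,1>
#2 <3,0,1>
PS:2↔0 J2 <3,0,2>
C:1↔2 J2 <3,0,3>
3×2 − 2×0 − 1×3 = 3

M = 3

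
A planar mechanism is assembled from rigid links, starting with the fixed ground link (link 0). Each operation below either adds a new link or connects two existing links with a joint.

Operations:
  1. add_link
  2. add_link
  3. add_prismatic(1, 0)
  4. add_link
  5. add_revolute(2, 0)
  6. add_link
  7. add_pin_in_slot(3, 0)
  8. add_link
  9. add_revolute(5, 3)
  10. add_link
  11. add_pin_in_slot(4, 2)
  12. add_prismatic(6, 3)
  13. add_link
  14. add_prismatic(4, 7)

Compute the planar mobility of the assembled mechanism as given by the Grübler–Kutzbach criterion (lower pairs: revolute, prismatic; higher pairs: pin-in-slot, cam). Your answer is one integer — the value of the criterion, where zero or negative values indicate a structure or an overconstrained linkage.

M = 9

(L,J1,J2)=(1,0,0); link0 fixed
link1: (2,0,0)
link2: (3,0,0)
P 1-0 [J1]: (3,1,0)
link3: (4,1,0)
R 2-0 [J1]: (4,2,0)
link4: (5,2,0)
PS 3-0 [J2]: (5,2,1)
link5: (6,2,1)
R 5-3 [J1]: (6,3,1)
link6: (7,3,1)
PS 4-2 [J2]: (7,3,2)
P 6-3 [J1]: (7,4,2)
link7: (8,4,2)
P 4-7 [J1]: (8,5,2)
Grübler: 3·7 − 2·5 − 2 = 9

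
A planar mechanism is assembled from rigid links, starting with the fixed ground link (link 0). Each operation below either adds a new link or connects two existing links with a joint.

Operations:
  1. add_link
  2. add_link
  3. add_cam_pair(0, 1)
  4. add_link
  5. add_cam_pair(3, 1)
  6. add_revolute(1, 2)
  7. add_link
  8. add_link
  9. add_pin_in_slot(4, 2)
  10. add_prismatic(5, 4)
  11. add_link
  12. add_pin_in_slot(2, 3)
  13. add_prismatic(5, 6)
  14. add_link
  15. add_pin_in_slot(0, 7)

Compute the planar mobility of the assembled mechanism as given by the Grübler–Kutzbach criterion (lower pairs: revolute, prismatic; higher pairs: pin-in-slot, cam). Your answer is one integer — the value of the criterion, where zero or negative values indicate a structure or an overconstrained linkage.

M = 10

(L,J1,J2)=(1,0,0); link0 fixed
link1: (2,0,0)
link2: (3,0,0)
C 0-1 [J2]: (3,0,1)
link3: (4,0,1)
C 3-1 [J2]: (4,0,2)
R 1-2 [J1]: (4,1,2)
link4: (5,1,2)
link5: (6,1,2)
PS 4-2 [J2]: (6,1,3)
P 5-4 [J1]: (6,2,3)
link6: (7,2,3)
PS 2-3 [J2]: (7,2,4)
P 5-6 [J1]: (7,3,4)
link7: (8,3,4)
PS 0-7 [J2]: (8,3,5)
Grübler: 3·7 − 2·3 − 5 = 10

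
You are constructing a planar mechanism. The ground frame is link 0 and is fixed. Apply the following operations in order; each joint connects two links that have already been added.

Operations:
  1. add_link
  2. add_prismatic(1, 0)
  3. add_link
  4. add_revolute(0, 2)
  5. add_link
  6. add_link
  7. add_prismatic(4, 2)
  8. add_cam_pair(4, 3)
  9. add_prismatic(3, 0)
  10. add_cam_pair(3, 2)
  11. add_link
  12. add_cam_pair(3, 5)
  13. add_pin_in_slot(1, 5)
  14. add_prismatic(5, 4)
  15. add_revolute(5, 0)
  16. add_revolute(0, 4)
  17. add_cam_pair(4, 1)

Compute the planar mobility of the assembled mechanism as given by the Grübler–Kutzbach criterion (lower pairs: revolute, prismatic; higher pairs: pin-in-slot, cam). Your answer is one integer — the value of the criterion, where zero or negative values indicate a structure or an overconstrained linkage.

M = -4

[1;0;0] (link 0 is ground)
L+ [2;0;0]
P(1,0)∈J1 [2;1;0]
L+ [3;1;0]
R(0,2)∈J1 [3;2;0]
L+ [4;2;0]
L+ [5;2;0]
P(4,2)∈J1 [5;3;0]
C(4,3)∈J2 [5;3;1]
P(3,0)∈J1 [5;4;1]
C(3,2)∈J2 [5;4;2]
L+ [6;4;2]
C(3,5)∈J2 [6;4;3]
PS(1,5)∈J2 [6;4;4]
P(5,4)∈J1 [6;5;4]
R(5,0)∈J1 [6;6;4]
R(0,4)∈J1 [6;7;4]
C(4,1)∈J2 [6;7;5]
mobility = 15 − 14 − 5 = -4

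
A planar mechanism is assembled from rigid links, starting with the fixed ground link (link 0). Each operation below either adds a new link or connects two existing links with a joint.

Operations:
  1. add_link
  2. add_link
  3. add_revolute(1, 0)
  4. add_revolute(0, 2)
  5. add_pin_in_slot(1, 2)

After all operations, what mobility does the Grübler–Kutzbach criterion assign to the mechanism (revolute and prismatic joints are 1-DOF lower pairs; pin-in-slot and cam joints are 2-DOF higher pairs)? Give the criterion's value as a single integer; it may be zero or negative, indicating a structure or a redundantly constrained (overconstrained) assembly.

M = 1

(L,J1,J2)=(1,0,0); link0 fixed
link1: (2,0,0)
link2: (3,0,0)
R 1-0 [J1]: (3,1,0)
R 0-2 [J1]: (3,2,0)
PS 1-2 [J2]: (3,2,1)
Grübler: 3·2 − 2·2 − 1 = 1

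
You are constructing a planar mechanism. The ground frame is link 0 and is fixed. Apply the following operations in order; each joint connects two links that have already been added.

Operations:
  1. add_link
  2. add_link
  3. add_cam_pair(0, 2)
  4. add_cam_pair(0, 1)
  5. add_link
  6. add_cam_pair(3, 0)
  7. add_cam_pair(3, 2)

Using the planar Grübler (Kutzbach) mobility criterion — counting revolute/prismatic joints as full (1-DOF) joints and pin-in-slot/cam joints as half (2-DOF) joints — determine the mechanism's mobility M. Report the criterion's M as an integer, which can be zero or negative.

M = 5

(L,J1,J2)=(1,0,0); link0 fixed
link1: (2,0,0)
link2: (3,0,0)
C 0-2 [J2]: (3,0,1)
C 0-1 [J2]: (3,0,2)
link3: (4,0,2)
C 3-0 [J2]: (4,0,3)
C 3-2 [J2]: (4,0,4)
Grübler: 3·3 − 2·0 − 4 = 5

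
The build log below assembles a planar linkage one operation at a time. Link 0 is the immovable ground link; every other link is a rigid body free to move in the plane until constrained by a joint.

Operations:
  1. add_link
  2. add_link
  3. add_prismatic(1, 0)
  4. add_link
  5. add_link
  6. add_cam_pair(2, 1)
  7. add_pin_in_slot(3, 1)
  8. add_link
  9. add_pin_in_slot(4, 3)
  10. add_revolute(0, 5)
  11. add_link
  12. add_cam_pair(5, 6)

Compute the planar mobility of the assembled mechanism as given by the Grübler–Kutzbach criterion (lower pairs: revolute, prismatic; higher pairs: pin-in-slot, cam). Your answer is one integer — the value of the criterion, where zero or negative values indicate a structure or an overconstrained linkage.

link 0 = ground. State L|J1|J2 = 1|0|0
+link1  2|0|0
+link2  3|0|0
P(1,0) f=1→J1  3|1|0
+link3  4|1|0
+link4  5|1|0
C(2,1) f=2→J2  5|1|1
PS(3,1) f=2→J2  5|1|2
+link5  6|1|2
PS(4,3) f=2→J2  6|1|3
R(0,5) f=1→J1  6|2|3
+link6  7|2|3
C(5,6) f=2→J2  7|2|4
M = 3(7−1)−2·2−4 = 18−4−4 = 10

M = 10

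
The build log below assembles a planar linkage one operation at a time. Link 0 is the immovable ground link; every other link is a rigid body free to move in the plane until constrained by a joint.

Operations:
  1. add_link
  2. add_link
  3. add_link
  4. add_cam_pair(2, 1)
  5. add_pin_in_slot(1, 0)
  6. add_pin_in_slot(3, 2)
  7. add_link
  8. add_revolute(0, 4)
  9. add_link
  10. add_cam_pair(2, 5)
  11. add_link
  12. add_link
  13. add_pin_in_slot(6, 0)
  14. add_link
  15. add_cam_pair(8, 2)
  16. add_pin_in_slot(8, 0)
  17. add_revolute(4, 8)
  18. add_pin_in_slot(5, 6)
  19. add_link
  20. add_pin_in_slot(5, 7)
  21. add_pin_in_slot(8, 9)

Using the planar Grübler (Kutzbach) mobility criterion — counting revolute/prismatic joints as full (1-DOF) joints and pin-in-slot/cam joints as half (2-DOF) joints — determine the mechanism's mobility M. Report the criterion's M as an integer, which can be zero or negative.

M = 13

link 0 = ground. State L|J1|J2 = 1|0|0
+link1  2|0|0
+link2  3|0|0
+link3  4|0|0
C(2,1) f=2→J2  4|0|1
PS(1,0) f=2→J2  4|0|2
PS(3,2) f=2→J2  4|0|3
+link4  5|0|3
R(0,4) f=1→J1  5|1|3
+link5  6|1|3
C(2,5) f=2→J2  6|1|4
+link6  7|1|4
+link7  8|1|4
PS(6,0) f=2→J2  8|1|5
+link8  9|1|5
C(8,2) f=2→J2  9|1|6
PS(8,0) f=2→J2  9|1|7
R(4,8) f=1→J1  9|2|7
PS(5,6) f=2→J2  9|2|8
+link9  10|2|8
PS(5,7) f=2→J2  10|2|9
PS(8,9) f=2→J2  10|2|10
M = 3(10−1)−2·2−10 = 27−4−10 = 13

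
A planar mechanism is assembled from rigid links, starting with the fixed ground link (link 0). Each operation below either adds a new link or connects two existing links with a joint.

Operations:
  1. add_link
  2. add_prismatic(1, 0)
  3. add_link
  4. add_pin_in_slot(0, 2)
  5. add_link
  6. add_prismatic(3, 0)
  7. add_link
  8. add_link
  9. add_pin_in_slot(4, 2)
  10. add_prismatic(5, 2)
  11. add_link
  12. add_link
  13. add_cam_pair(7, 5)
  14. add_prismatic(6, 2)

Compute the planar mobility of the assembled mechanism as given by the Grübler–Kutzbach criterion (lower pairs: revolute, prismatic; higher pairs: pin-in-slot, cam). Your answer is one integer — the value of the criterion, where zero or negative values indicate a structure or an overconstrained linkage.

L=1 J1=0 J2=0
add link → L=2 J1=0 J2=0
P@1,0 dof=1 J1 → L=2 J1=1 J2=0
add link → L=3 J1=1 J2=0
PS@0,2 dof=2 J2 → L=3 J1=1 J2=1
add link → L=4 J1=1 J2=1
P@3,0 dof=1 J1 → L=4 J1=2 J2=1
add link → L=5 J1=2 J2=1
add link → L=6 J1=2 J2=1
PS@4,2 dof=2 J2 → L=6 J1=2 J2=2
P@5,2 dof=1 J1 → L=6 J1=3 J2=2
add link → L=7 J1=3 J2=2
add link → L=8 J1=3 J2=2
C@7,5 dof=2 J2 → L=8 J1=3 J2=3
P@6,2 dof=1 J1 → L=8 J1=4 J2=3
M=3(L−1)−2J1−J2=3·7−2·4−3=10

M = 10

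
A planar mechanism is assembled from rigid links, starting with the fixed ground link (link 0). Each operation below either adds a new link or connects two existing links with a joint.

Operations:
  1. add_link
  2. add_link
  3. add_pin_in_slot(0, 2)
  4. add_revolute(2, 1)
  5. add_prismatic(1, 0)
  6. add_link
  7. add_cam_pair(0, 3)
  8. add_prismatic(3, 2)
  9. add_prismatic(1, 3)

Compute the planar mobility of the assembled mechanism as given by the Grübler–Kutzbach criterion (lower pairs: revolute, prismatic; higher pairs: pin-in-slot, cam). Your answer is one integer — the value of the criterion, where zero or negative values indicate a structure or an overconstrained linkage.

M = -1

link 0 = ground. State L|J1|J2 = 1|0|0
+link1  2|0|0
+link2  3|0|0
PS(0,2) f=2→J2  3|0|1
R(2,1) f=1→J1  3|1|1
P(1,0) f=1→J1  3|2|1
+link3  4|2|1
C(0,3) f=2→J2  4|2|2
P(3,2) f=1→J1  4|3|2
P(1,3) f=1→J1  4|4|2
M = 3(4−1)−2·4−2 = 9−8−2 = -1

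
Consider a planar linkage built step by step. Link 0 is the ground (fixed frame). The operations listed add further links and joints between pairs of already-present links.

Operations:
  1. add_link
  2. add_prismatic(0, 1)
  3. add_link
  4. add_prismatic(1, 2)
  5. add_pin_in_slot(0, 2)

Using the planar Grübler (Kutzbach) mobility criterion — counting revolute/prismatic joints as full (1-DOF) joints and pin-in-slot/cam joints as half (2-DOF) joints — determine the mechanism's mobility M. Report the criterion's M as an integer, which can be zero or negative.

M = 1

ground; <1,0,0>
#1 <2,0,0>
P:0↔1 J1 <2,1,0>
#2 <3,1,0>
P:1↔2 J1 <3,2,0>
PS:0↔2 J2 <3,2,1>
3×2 − 2×2 − 1×1 = 1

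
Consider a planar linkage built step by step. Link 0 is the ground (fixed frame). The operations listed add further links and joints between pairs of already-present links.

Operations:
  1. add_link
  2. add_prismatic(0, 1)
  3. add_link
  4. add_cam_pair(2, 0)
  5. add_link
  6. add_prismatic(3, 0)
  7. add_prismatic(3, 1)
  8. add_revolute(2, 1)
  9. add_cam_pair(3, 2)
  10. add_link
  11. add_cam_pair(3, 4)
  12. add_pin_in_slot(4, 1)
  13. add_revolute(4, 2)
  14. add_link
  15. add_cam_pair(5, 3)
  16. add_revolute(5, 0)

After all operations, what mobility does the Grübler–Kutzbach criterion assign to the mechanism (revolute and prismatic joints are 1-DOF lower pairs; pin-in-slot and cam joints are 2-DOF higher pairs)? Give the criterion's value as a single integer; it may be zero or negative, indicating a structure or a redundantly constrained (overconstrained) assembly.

M = -2

ground; <1,0,0>
#1 <2,0,0>
P:0↔1 J1 <2,1,0>
#2 <3,1,0>
C:2↔0 J2 <3,1,1>
#3 <4,1,1>
P:3↔0 J1 <4,2,1>
P:3↔1 J1 <4,3,1>
R:2↔1 J1 <4,4,1>
C:3↔2 J2 <4,4,2>
#4 <5,4,2>
C:3↔4 J2 <5,4,3>
PS:4↔1 J2 <5,4,4>
R:4↔2 J1 <5,5,4>
#5 <6,5,4>
C:5↔3 J2 <6,5,5>
R:5↔0 J1 <6,6,5>
3×5 − 2×6 − 1×5 = -2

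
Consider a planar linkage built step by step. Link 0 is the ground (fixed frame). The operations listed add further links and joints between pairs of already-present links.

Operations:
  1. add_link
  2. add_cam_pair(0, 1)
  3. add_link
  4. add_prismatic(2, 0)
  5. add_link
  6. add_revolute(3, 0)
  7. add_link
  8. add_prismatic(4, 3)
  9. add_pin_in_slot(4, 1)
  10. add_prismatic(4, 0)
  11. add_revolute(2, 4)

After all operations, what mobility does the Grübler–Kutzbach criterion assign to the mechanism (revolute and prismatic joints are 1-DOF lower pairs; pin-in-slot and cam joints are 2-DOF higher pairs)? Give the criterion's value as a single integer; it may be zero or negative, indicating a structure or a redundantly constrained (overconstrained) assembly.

(L,J1,J2)=(1,0,0); link0 fixed
link1: (2,0,0)
C 0-1 [J2]: (2,0,1)
link2: (3,0,1)
P 2-0 [J1]: (3,1,1)
link3: (4,1,1)
R 3-0 [J1]: (4,2,1)
link4: (5,2,1)
P 4-3 [J1]: (5,3,1)
PS 4-1 [J2]: (5,3,2)
P 4-0 [J1]: (5,4,2)
R 2-4 [J1]: (5,5,2)
Grübler: 3·4 − 2·5 − 2 = 0

M = 0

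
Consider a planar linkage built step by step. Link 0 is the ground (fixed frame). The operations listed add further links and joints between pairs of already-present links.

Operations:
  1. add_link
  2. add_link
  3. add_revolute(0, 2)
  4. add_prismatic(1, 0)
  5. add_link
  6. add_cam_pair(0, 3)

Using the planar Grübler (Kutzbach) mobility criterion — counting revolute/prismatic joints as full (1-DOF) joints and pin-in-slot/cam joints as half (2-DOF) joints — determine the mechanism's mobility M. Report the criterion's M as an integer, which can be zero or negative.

(L,J1,J2)=(1,0,0); link0 fixed
link1: (2,0,0)
link2: (3,0,0)
R 0-2 [J1]: (3,1,0)
P 1-0 [J1]: (3,2,0)
link3: (4,2,0)
C 0-3 [J2]: (4,2,1)
Grübler: 3·3 − 2·2 − 1 = 4

M = 4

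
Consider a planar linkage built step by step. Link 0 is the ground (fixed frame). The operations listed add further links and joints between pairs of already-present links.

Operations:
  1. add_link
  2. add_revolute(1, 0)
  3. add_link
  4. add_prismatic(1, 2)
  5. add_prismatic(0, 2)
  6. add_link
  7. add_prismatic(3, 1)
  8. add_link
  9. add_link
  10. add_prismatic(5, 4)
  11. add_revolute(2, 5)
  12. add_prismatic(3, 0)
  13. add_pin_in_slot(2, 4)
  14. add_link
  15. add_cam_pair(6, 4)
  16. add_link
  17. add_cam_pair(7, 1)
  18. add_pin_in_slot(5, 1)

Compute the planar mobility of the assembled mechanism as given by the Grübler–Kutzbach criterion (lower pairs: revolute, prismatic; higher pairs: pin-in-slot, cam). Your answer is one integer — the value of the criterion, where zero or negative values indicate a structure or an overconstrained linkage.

(L,J1,J2)=(1,0,0); link0 fixed
link1: (2,0,0)
R 1-0 [J1]: (2,1,0)
link2: (3,1,0)
P 1-2 [J1]: (3,2,0)
P 0-2 [J1]: (3,3,0)
link3: (4,3,0)
P 3-1 [J1]: (4,4,0)
link4: (5,4,0)
link5: (6,4,0)
P 5-4 [J1]: (6,5,0)
R 2-5 [J1]: (6,6,0)
P 3-0 [J1]: (6,7,0)
PS 2-4 [J2]: (6,7,1)
link6: (7,7,1)
C 6-4 [J2]: (7,7,2)
link7: (8,7,2)
C 7-1 [J2]: (8,7,3)
PS 5-1 [J2]: (8,7,4)
Grübler: 3·7 − 2·7 − 4 = 3

M = 3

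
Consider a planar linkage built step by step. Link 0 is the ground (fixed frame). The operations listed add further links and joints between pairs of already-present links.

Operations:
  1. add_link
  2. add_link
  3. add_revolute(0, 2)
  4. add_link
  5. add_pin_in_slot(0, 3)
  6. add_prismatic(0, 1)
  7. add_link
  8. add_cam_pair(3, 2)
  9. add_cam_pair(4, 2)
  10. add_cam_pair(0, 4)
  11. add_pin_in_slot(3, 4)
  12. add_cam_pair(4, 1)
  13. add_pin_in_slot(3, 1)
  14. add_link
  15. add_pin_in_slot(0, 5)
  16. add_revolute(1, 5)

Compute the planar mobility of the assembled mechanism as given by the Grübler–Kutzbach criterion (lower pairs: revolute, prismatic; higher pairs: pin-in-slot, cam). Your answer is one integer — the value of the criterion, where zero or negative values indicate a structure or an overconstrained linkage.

(L,J1,J2)=(1,0,0); link0 fixed
link1: (2,0,0)
link2: (3,0,0)
R 0-2 [J1]: (3,1,0)
link3: (4,1,0)
PS 0-3 [J2]: (4,1,1)
P 0-1 [J1]: (4,2,1)
link4: (5,2,1)
C 3-2 [J2]: (5,2,2)
C 4-2 [J2]: (5,2,3)
C 0-4 [J2]: (5,2,4)
PS 3-4 [J2]: (5,2,5)
C 4-1 [J2]: (5,2,6)
PS 3-1 [J2]: (5,2,7)
link5: (6,2,7)
PS 0-5 [J2]: (6,2,8)
R 1-5 [J1]: (6,3,8)
Grübler: 3·5 − 2·3 − 8 = 1

M = 1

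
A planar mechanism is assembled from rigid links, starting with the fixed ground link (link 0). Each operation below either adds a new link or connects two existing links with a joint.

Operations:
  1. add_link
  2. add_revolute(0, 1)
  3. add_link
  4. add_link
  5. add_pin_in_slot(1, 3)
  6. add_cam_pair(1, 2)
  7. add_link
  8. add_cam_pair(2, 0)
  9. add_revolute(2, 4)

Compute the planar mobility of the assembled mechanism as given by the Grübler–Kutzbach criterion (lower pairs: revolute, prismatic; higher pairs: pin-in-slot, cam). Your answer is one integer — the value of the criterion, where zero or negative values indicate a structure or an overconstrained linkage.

(L,J1,J2)=(1,0,0); link0 fixed
link1: (2,0,0)
R 0-1 [J1]: (2,1,0)
link2: (3,1,0)
link3: (4,1,0)
PS 1-3 [J2]: (4,1,1)
C 1-2 [J2]: (4,1,2)
link4: (5,1,2)
C 2-0 [J2]: (5,1,3)
R 2-4 [J1]: (5,2,3)
Grübler: 3·4 − 2·2 − 3 = 5

M = 5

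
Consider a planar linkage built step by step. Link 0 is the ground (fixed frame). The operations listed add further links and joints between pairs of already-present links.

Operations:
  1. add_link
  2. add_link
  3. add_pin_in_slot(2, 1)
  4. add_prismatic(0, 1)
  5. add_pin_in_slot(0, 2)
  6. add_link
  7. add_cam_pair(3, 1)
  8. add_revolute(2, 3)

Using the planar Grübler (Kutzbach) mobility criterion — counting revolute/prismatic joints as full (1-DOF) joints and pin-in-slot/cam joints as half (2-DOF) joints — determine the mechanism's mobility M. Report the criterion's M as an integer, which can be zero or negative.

M = 2

ground; <1,0,0>
#1 <2,0,0>
#2 <3,0,0>
PS:2↔1 J2 <3,0,1>
P:0↔1 J1 <3,1,1>
PS:0↔2 J2 <3,1,2>
#3 <4,1,2>
C:3↔1 J2 <4,1,3>
R:2↔3 J1 <4,2,3>
3×3 − 2×2 − 1×3 = 2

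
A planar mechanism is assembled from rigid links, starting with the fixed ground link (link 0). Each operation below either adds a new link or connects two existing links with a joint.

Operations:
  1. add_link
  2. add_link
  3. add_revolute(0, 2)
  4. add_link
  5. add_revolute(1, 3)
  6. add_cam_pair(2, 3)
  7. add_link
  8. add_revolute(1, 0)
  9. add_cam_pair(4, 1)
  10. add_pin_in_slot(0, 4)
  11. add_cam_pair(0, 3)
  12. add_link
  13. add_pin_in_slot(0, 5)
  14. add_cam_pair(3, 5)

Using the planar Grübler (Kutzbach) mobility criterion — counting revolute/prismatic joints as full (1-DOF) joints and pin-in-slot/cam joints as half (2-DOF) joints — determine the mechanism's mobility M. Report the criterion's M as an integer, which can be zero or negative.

(L,J1,J2)=(1,0,0); link0 fixed
link1: (2,0,0)
link2: (3,0,0)
R 0-2 [J1]: (3,1,0)
link3: (4,1,0)
R 1-3 [J1]: (4,2,0)
C 2-3 [J2]: (4,2,1)
link4: (5,2,1)
R 1-0 [J1]: (5,3,1)
C 4-1 [J2]: (5,3,2)
PS 0-4 [J2]: (5,3,3)
C 0-3 [J2]: (5,3,4)
link5: (6,3,4)
PS 0-5 [J2]: (6,3,5)
C 3-5 [J2]: (6,3,6)
Grübler: 3·5 − 2·3 − 6 = 3

M = 3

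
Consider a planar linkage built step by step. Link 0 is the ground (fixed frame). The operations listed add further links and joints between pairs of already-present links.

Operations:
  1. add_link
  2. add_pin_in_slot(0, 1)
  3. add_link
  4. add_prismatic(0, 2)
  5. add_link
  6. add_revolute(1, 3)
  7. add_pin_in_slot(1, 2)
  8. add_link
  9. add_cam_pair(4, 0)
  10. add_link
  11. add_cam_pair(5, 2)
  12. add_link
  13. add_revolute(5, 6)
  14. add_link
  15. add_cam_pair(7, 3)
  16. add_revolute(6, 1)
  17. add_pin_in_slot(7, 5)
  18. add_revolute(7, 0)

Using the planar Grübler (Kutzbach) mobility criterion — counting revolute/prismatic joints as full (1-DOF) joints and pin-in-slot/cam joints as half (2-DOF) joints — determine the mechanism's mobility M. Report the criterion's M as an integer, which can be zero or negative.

L=1 J1=0 J2=0
add link → L=2 J1=0 J2=0
PS@0,1 dof=2 J2 → L=2 J1=0 J2=1
add link → L=3 J1=0 J2=1
P@0,2 dof=1 J1 → L=3 J1=1 J2=1
add link → L=4 J1=1 J2=1
R@1,3 dof=1 J1 → L=4 J1=2 J2=1
PS@1,2 dof=2 J2 → L=4 J1=2 J2=2
add link → L=5 J1=2 J2=2
C@4,0 dof=2 J2 → L=5 J1=2 J2=3
add link → L=6 J1=2 J2=3
C@5,2 dof=2 J2 → L=6 J1=2 J2=4
add link → L=7 J1=2 J2=4
R@5,6 dof=1 J1 → L=7 J1=3 J2=4
add link → L=8 J1=3 J2=4
C@7,3 dof=2 J2 → L=8 J1=3 J2=5
R@6,1 dof=1 J1 → L=8 J1=4 J2=5
PS@7,5 dof=2 J2 → L=8 J1=4 J2=6
R@7,0 dof=1 J1 → L=8 J1=5 J2=6
M=3(L−1)−2J1−J2=3·7−2·5−6=5

M = 5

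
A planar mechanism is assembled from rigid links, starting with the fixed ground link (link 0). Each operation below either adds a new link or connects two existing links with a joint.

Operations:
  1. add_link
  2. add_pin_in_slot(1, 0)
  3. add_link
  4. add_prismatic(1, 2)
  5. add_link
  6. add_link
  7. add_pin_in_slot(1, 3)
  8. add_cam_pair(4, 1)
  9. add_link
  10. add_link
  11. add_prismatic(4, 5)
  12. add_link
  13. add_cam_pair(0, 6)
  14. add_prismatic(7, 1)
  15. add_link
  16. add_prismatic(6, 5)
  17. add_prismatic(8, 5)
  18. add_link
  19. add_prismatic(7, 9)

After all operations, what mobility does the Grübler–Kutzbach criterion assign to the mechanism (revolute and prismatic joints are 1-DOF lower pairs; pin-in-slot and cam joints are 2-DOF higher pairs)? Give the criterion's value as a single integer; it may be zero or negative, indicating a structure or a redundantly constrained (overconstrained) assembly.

M = 11

link 0 = ground. State L|J1|J2 = 1|0|0
+link1  2|0|0
PS(1,0) f=2→J2  2|0|1
+link2  3|0|1
P(1,2) f=1→J1  3|1|1
+link3  4|1|1
+link4  5|1|1
PS(1,3) f=2→J2  5|1|2
C(4,1) f=2→J2  5|1|3
+link5  6|1|3
+link6  7|1|3
P(4,5) f=1→J1  7|2|3
+link7  8|2|3
C(0,6) f=2→J2  8|2|4
P(7,1) f=1→J1  8|3|4
+link8  9|3|4
P(6,5) f=1→J1  9|4|4
P(8,5) f=1→J1  9|5|4
+link9  10|5|4
P(7,9) f=1→J1  10|6|4
M = 3(10−1)−2·6−4 = 27−12−4 = 11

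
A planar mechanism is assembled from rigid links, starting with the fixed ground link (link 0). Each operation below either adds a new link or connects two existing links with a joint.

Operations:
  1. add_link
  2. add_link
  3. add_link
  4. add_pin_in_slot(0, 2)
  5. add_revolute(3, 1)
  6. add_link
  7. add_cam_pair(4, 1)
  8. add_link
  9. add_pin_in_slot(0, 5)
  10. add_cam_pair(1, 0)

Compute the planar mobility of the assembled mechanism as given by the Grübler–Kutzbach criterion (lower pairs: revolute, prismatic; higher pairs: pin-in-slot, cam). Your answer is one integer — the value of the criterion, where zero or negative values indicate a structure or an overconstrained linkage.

M = 9

[1;0;0] (link 0 is ground)
L+ [2;0;0]
L+ [3;0;0]
L+ [4;0;0]
PS(0,2)∈J2 [4;0;1]
R(3,1)∈J1 [4;1;1]
L+ [5;1;1]
C(4,1)∈J2 [5;1;2]
L+ [6;1;2]
PS(0,5)∈J2 [6;1;3]
C(1,0)∈J2 [6;1;4]
mobility = 15 − 2 − 4 = 9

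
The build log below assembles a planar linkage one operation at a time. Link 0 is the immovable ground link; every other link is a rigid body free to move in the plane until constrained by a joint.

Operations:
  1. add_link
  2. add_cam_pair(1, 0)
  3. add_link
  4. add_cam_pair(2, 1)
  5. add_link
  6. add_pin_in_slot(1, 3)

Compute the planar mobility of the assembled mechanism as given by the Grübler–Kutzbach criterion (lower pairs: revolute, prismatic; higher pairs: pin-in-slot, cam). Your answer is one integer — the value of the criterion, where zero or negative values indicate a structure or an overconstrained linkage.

M = 6

link 0 = ground. State L|J1|J2 = 1|0|0
+link1  2|0|0
C(1,0) f=2→J2  2|0|1
+link2  3|0|1
C(2,1) f=2→J2  3|0|2
+link3  4|0|2
PS(1,3) f=2→J2  4|0|3
M = 3(4−1)−2·0−3 = 9−0−3 = 6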